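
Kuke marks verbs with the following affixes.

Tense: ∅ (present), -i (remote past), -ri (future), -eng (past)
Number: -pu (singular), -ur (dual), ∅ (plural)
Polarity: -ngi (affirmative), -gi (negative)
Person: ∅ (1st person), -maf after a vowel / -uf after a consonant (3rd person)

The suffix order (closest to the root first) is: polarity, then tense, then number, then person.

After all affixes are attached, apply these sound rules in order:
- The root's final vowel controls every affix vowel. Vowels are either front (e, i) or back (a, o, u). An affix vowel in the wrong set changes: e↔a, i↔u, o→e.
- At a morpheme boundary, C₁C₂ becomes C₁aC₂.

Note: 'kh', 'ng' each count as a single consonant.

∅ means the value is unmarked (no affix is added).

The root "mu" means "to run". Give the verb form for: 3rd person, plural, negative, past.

muguanguf

Attach polarity negative -gi → mugi.
Attach tense past -eng → mugieng.
number = plural: zero marking, form stays mugieng.
Attach person 3rd person -uf (after consonant 'ng') → mugienguf.
Apply vowel harmony: mugienguf → muguanguf.
Epenthesis: no change.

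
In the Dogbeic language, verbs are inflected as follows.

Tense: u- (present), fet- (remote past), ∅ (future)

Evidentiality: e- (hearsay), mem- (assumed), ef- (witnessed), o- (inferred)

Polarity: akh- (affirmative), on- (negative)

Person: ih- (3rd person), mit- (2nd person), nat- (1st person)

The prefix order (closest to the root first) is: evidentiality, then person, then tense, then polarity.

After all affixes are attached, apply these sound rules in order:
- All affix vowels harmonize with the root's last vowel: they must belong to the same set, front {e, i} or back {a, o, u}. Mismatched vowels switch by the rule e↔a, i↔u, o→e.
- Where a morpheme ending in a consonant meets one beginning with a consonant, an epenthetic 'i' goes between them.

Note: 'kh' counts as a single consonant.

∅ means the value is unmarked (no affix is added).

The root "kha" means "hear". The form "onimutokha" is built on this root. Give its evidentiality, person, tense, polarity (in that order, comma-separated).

Segment: on-mit-o-kha.
evidentiality: o- → inferred.
person: mit- → 2nd person.
tense: ∅ → future.
polarity: on- → negative.

inferred, 2nd person, future, negative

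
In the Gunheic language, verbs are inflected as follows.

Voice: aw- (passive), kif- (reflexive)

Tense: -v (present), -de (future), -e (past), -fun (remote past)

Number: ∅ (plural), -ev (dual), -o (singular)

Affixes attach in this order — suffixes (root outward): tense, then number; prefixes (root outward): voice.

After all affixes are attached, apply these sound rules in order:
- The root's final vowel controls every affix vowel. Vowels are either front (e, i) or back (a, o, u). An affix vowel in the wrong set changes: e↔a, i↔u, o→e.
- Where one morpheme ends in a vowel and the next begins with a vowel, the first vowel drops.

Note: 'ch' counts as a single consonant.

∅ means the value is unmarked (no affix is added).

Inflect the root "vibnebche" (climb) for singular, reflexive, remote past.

Attach tense remote past -fun → vibnebchefun.
Attach number singular -o → vibnebchefuno.
Attach voice reflexive kif- → kifvibnebchefuno.
Apply vowel harmony: kifvibnebchefuno → kifvibnebchefine.
Vowel deletion: no change.

kifvibnebchefine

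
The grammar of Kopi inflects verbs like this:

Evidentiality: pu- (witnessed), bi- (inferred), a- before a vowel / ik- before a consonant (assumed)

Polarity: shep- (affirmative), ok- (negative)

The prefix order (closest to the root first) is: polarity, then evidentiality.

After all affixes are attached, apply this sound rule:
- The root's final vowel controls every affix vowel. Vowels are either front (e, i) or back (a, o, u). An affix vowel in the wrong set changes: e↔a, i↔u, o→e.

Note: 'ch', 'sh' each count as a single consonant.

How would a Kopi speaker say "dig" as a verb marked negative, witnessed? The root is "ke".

Attach polarity negative ok- → okke.
Attach evidentiality witnessed pu- → puokke.
Apply vowel harmony: puokke → piekke.

piekke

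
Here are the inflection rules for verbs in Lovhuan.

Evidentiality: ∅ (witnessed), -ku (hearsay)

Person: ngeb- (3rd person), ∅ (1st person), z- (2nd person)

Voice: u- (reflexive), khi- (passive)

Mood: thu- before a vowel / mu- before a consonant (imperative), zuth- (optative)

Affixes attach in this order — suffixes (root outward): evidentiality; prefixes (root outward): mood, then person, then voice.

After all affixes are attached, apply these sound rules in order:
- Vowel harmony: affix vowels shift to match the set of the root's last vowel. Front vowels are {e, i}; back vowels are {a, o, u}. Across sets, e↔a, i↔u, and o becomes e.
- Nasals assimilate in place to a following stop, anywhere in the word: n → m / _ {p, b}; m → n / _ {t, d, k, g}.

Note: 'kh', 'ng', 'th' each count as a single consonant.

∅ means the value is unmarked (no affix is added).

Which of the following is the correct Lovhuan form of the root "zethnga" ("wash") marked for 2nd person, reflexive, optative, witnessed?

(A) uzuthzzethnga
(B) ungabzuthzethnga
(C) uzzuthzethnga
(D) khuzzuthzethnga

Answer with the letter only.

evidentiality = witnessed: zero marking, form stays zethnga.
Attach mood optative zuth- → zuthzethnga.
Attach person 2nd person z- → zzuthzethnga.
Attach voice reflexive u- → uzzuthzethnga.
Vowel harmony: no change.
Nasal assimilation: no change.
So the correct form is uzzuthzethnga, option (C).
(D) khuzzuthzethnga is wrong: it uses passive instead of reflexive for voice.
(A) uzuthzzethnga is wrong: it has the affixes in the wrong order.
(B) ungabzuthzethnga is wrong: it uses 3rd person instead of 2nd person for person.

C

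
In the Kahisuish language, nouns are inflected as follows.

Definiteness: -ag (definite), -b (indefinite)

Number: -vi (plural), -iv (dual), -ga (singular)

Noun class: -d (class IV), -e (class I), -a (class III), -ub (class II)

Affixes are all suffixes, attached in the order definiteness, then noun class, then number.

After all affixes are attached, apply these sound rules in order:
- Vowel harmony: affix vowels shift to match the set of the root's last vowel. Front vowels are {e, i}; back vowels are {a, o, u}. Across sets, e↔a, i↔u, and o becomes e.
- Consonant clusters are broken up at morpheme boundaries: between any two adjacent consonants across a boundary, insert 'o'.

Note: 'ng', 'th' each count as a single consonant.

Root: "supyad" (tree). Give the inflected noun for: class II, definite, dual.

Attach definiteness definite -ag → supyadag.
Attach noun class class II -ub → supyadagub.
Attach number dual -iv → supyadagubiv.
Apply vowel harmony: supyadagubiv → supyadagubuv.
Epenthesis: no change.

supyadagubuv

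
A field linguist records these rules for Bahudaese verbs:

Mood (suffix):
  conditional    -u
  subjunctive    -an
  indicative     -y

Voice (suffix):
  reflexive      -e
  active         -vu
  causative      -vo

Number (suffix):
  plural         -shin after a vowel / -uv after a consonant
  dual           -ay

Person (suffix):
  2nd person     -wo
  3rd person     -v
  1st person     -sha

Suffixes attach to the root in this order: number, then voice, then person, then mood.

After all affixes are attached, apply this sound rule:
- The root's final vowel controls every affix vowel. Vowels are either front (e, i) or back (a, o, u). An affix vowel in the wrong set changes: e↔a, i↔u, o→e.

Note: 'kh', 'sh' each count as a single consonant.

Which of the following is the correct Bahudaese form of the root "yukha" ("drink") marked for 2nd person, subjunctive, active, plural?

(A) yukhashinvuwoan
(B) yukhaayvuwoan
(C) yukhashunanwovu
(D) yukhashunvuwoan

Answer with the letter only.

Attach number plural -shin (after vowel 'a') → yukhashin.
Attach voice active -vu → yukhashinvu.
Attach person 2nd person -wo → yukhashinvuwo.
Attach mood subjunctive -an → yukhashinvuwoan.
Apply vowel harmony: yukhashinvuwoan → yukhashunvuwoan.
So the correct form is yukhashunvuwoan, option (D).
(A) yukhashinvuwoan is wrong: it fails to apply the sound rule(s).
(C) yukhashunanwovu is wrong: it has the affixes in the wrong order.
(B) yukhaayvuwoan is wrong: it uses dual instead of plural for number.

D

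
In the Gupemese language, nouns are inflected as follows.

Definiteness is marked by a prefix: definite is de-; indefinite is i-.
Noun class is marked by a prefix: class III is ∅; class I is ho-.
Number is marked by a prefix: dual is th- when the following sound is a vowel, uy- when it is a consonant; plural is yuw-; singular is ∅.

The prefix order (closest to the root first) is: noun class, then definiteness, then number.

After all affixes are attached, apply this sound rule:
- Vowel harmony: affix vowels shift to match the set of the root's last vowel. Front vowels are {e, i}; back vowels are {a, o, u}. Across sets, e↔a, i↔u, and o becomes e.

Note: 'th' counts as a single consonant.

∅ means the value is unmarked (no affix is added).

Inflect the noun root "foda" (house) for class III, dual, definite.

noun class = class III: zero marking, form stays foda.
Attach definiteness definite de- → defoda.
Attach number dual uy- (before consonant 'd') → uydefoda.
Apply vowel harmony: uydefoda → uydafoda.

uydafoda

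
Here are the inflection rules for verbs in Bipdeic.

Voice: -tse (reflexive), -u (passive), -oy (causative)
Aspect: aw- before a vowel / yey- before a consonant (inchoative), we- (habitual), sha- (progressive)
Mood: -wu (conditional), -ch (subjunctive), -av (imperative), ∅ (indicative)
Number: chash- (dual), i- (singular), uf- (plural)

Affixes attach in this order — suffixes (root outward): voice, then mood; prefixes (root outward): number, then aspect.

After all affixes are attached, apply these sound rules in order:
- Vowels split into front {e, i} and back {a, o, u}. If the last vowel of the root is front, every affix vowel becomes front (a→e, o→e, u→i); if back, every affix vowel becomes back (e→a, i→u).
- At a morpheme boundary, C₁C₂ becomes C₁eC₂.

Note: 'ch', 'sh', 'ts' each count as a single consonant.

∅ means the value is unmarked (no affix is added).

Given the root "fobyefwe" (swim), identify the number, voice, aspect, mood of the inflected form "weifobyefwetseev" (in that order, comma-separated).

Segment: we-i-fobyefwe-tse-av.
number: i- → singular.
voice: -tse → reflexive.
aspect: we- → habitual.
mood: -av → imperative.

singular, reflexive, habitual, imperative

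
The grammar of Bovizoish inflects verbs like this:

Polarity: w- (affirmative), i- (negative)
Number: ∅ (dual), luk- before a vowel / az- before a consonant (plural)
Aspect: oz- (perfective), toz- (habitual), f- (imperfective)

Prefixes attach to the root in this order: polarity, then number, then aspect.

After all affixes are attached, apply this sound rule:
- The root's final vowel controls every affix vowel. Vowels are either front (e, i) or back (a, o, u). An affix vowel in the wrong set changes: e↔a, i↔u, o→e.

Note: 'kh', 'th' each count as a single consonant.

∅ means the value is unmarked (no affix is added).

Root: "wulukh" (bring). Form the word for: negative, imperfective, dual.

Attach polarity negative i- → iwulukh.
number = dual: zero marking, form stays iwulukh.
Attach aspect imperfective f- → fiwulukh.
Apply vowel harmony: fiwulukh → fuwulukh.

fuwulukh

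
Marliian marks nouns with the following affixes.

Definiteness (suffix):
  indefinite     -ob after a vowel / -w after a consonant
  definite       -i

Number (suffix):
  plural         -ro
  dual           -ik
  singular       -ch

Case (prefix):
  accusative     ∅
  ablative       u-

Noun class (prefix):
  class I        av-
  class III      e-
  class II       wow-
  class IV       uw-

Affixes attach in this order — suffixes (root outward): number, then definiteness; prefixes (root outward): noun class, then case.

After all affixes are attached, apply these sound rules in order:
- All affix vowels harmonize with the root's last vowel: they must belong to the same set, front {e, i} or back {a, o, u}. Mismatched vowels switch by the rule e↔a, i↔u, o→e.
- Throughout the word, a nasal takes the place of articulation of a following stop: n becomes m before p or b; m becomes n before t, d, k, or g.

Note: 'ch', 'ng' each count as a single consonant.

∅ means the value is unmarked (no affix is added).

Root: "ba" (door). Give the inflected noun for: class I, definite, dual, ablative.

uavbauku

Attach noun class class I av- → avba.
Attach case ablative u- → uavba.
Attach number dual -ik → uavbaik.
Attach definiteness definite -i → uavbaiki.
Apply vowel harmony: uavbaiki → uavbauku.
Nasal assimilation: no change.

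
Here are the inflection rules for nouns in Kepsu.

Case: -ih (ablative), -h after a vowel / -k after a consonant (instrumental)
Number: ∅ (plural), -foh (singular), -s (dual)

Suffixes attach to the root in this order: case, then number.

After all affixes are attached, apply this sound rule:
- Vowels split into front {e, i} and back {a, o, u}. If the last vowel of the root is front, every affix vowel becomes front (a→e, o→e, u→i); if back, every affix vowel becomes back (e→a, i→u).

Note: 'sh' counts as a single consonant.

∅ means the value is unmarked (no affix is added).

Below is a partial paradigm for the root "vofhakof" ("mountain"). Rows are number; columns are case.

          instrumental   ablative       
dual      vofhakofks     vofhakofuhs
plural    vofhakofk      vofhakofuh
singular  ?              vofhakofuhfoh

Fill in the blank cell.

Attach case instrumental -k (after consonant 'f') → vofhakofk.
Attach number singular -foh → vofhakofkfoh.
Vowel harmony: no change.

vofhakofkfoh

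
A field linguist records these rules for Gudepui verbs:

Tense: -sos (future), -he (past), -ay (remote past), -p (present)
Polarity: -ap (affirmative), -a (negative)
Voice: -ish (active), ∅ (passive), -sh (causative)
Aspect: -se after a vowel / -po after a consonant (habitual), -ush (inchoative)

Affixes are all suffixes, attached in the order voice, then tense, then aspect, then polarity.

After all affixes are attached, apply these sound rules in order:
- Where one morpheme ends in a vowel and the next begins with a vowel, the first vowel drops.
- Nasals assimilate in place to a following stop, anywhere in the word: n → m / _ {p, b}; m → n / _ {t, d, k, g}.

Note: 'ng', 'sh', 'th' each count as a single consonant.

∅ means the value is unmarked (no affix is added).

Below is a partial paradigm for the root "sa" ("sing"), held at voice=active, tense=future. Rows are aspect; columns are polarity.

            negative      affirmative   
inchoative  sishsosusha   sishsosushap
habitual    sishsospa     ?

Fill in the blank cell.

sishsospap

Attach voice active -ish → saish.
Attach tense future -sos → saishsos.
Attach aspect habitual -po (after consonant 's') → saishsospo.
Attach polarity affirmative -ap → saishsospoap.
Apply vowel deletion: saishsospoap → sishsospap.
Nasal assimilation: no change.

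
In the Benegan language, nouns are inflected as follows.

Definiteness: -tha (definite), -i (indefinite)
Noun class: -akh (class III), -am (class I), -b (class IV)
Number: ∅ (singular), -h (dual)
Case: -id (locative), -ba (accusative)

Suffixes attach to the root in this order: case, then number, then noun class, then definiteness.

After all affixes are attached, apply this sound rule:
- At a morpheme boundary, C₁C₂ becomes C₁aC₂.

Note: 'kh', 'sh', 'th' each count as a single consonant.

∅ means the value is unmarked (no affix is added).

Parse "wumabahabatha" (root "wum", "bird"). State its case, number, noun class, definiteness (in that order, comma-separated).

accusative, dual, class IV, definite

Segment: wum-ba-h-b-tha.
case: -ba → accusative.
number: -h → dual.
noun class: -b → class IV.
definiteness: -tha → definite.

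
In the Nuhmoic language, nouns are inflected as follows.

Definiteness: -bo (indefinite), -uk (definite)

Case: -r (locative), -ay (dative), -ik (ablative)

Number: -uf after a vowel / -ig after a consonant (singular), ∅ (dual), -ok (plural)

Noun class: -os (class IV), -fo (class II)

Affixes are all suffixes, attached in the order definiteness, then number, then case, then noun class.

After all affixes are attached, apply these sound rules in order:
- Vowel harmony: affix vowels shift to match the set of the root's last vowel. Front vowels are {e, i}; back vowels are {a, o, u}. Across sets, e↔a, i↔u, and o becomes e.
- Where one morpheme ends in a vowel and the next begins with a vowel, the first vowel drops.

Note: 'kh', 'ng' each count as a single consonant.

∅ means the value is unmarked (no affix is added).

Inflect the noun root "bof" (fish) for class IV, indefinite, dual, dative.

Attach definiteness indefinite -bo → bofbo.
number = dual: zero marking, form stays bofbo.
Attach case dative -ay → bofboay.
Attach noun class class IV -os → bofboayos.
Vowel harmony: no change.
Apply vowel deletion: bofboayos → bofbayos.

bofbayos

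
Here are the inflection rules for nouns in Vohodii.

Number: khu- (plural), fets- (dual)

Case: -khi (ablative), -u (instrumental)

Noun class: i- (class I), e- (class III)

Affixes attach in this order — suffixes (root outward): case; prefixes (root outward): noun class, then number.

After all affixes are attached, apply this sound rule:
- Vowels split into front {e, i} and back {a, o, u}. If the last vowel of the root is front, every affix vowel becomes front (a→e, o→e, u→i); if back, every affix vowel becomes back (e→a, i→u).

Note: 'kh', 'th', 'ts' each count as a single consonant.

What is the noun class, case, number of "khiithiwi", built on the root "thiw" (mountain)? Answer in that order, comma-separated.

Segment: khu-i-thiw-u.
noun class: i- → class I.
case: -u → instrumental.
number: khu- → plural.

class I, instrumental, plural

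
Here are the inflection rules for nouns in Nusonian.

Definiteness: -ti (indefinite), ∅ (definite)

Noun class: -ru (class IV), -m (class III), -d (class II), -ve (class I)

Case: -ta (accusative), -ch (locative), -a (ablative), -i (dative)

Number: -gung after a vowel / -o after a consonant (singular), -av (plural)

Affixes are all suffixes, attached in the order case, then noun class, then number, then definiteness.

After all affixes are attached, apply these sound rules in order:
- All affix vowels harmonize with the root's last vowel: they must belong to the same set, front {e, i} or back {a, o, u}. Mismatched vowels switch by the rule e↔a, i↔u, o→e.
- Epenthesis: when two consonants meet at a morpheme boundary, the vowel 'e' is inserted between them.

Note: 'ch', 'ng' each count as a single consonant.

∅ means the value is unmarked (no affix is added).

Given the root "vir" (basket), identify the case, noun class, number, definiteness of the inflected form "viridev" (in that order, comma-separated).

Segment: vir-i-d-av.
case: -i → dative.
noun class: -d → class II.
number: -av → plural.
definiteness: ∅ → definite.

dative, class II, plural, definite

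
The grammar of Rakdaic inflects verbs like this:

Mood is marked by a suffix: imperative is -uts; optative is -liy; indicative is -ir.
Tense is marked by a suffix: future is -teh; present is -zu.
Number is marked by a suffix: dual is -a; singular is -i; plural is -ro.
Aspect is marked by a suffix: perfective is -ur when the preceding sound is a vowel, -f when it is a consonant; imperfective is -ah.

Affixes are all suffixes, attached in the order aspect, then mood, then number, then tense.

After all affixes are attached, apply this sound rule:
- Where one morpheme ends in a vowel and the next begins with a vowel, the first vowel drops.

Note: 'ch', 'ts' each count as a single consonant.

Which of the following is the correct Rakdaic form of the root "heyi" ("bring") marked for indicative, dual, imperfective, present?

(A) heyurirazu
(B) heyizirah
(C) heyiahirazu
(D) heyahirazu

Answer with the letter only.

Attach aspect imperfective -ah → heyiah.
Attach mood indicative -ir → heyiahir.
Attach number dual -a → heyiahira.
Attach tense present -zu → heyiahirazu.
Apply vowel deletion: heyiahirazu → heyahirazu.
So the correct form is heyahirazu, option (D).
(A) heyurirazu is wrong: it uses perfective instead of imperfective for aspect.
(B) heyizirah is wrong: it has the affixes in the wrong order.
(C) heyiahirazu is wrong: it fails to apply the sound rule(s).

D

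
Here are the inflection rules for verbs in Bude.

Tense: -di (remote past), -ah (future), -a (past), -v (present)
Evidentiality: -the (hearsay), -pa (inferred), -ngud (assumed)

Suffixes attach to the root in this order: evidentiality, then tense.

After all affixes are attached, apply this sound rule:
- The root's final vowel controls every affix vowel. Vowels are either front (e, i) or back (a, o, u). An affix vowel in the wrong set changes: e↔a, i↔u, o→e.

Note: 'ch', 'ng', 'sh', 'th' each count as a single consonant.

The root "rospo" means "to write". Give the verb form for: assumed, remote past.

rosponguddu

Attach evidentiality assumed -ngud → rospongud.
Attach tense remote past -di → rosponguddi.
Apply vowel harmony: rosponguddi → rosponguddu.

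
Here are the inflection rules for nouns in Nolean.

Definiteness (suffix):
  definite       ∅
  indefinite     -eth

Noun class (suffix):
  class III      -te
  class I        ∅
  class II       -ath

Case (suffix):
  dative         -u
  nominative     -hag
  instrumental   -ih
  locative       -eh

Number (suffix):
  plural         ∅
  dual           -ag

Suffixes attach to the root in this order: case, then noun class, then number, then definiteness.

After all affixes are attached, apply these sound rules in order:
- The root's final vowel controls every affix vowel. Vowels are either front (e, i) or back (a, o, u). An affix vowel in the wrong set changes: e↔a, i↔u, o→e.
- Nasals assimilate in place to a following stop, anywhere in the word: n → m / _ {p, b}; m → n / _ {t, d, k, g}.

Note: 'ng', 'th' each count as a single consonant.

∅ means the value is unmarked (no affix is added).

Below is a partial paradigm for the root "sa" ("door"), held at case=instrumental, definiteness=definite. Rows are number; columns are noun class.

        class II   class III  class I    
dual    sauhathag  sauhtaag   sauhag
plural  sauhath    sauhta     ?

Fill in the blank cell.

sauh

Attach case instrumental -ih → saih.
noun class = class I: zero marking, form stays saih.
number = plural: zero marking, form stays saih.
definiteness = definite: zero marking, form stays saih.
Apply vowel harmony: saih → sauh.
Nasal assimilation: no change.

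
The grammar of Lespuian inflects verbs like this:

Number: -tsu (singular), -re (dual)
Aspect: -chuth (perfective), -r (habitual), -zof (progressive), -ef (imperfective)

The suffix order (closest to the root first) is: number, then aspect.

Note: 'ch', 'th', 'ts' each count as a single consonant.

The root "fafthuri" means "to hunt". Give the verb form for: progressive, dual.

fafthurirezof

Attach number dual -re → fafthurire.
Attach aspect progressive -zof → fafthurirezof.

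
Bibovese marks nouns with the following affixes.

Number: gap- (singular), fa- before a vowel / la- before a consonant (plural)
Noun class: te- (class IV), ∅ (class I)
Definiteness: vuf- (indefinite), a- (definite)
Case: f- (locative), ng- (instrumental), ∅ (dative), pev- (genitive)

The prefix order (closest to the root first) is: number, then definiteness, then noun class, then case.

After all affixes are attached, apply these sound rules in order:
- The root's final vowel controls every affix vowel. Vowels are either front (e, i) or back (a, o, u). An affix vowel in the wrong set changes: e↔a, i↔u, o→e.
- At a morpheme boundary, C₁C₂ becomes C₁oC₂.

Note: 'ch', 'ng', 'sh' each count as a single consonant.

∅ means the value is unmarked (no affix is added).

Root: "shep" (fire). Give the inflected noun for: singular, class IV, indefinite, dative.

Attach number singular gap- → gapshep.
Attach definiteness indefinite vuf- → vufgapshep.
Attach noun class class IV te- → tevufgapshep.
case = dative: zero marking, form stays tevufgapshep.
Apply vowel harmony: tevufgapshep → tevifgepshep.
Apply epenthesis: tevifgepshep → tevifogeposhep.

tevifogeposhep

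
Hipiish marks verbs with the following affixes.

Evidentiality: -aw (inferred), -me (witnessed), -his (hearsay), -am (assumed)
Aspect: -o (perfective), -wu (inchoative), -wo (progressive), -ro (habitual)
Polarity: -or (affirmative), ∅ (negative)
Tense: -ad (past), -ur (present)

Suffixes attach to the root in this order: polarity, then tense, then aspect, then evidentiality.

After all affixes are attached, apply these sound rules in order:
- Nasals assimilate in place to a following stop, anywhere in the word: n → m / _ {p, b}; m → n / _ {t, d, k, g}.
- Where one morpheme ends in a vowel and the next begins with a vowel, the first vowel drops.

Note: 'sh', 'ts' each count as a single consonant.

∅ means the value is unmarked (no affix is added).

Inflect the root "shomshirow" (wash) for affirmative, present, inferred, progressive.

Attach polarity affirmative -or → shomshirowor.
Attach tense present -ur → shomshiroworur.
Attach aspect progressive -wo → shomshiroworurwo.
Attach evidentiality inferred -aw → shomshiroworurwoaw.
Nasal assimilation: no change.
Apply vowel deletion: shomshiroworurwoaw → shomshiroworurwaw.

shomshiroworurwaw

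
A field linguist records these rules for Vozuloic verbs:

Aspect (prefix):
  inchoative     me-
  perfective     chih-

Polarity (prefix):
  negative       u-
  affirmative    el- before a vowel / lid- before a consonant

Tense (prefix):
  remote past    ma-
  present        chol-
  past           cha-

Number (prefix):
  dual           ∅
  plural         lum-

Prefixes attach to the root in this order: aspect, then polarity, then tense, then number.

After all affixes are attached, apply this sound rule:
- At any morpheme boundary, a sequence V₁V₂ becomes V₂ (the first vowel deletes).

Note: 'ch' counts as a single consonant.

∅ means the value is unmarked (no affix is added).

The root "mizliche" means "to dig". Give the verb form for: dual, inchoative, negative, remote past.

Attach aspect inchoative me- → memizliche.
Attach polarity negative u- → umemizliche.
Attach tense remote past ma- → maumemizliche.
number = dual: zero marking, form stays maumemizliche.
Apply vowel deletion: maumemizliche → mumemizliche.

mumemizliche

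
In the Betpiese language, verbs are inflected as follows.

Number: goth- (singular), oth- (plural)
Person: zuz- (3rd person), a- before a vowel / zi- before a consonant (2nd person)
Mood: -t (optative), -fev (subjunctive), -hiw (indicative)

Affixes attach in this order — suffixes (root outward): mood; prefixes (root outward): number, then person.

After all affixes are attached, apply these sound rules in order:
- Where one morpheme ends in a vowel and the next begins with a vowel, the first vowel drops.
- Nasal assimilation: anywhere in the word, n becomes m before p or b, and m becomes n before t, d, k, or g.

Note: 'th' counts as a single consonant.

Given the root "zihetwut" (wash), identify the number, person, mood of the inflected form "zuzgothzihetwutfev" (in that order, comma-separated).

singular, 3rd person, subjunctive

Segment: zuz-goth-zihetwut-fev.
number: goth- → singular.
person: zuz- → 3rd person.
mood: -fev → subjunctive.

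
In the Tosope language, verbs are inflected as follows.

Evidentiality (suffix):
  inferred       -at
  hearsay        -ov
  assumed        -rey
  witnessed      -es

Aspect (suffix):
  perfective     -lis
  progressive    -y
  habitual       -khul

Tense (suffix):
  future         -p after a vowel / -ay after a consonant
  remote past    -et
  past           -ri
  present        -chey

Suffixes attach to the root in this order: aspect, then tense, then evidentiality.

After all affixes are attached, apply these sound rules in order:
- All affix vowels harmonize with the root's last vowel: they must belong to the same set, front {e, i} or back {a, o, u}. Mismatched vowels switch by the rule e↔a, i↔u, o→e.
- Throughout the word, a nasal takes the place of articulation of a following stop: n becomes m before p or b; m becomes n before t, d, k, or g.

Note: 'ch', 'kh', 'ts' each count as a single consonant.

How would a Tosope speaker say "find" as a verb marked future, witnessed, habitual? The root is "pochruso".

Attach aspect habitual -khul → pochrusokhul.
Attach tense future -ay (after consonant 'l') → pochrusokhulay.
Attach evidentiality witnessed -es → pochrusokhulayes.
Apply vowel harmony: pochrusokhulayes → pochrusokhulayas.
Nasal assimilation: no change.

pochrusokhulayas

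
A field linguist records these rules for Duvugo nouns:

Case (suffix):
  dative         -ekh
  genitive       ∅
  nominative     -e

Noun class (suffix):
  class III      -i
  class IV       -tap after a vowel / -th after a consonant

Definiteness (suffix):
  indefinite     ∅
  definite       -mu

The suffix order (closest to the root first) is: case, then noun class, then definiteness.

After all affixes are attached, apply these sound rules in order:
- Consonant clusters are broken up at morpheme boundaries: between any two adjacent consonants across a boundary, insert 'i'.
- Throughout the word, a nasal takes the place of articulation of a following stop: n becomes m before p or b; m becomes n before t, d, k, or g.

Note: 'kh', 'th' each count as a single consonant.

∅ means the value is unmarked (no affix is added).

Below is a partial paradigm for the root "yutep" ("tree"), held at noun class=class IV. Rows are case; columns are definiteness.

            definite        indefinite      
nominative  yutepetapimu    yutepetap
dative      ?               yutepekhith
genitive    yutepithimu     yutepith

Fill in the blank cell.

Attach case dative -ekh → yutepekh.
Attach noun class class IV -th (after consonant 'kh') → yutepekhth.
Attach definiteness definite -mu → yutepekhthmu.
Apply epenthesis: yutepekhthmu → yutepekhithimu.
Nasal assimilation: no change.

yutepekhithimu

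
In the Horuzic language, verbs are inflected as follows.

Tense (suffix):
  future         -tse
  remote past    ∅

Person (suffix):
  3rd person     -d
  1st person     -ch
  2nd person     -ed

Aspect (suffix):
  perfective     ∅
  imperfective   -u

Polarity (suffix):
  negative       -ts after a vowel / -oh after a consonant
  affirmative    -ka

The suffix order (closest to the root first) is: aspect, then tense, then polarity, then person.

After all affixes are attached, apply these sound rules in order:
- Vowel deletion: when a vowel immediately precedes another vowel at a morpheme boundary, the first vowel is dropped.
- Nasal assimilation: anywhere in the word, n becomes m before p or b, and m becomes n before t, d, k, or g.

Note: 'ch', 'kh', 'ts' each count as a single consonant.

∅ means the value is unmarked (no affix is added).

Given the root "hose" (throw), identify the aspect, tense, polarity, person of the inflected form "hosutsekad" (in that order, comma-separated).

imperfective, future, affirmative, 3rd person

Segment: hose-u-tse-ka-d.
aspect: -u → imperfective.
tense: -tse → future.
polarity: -ka → affirmative.
person: -d → 3rd person.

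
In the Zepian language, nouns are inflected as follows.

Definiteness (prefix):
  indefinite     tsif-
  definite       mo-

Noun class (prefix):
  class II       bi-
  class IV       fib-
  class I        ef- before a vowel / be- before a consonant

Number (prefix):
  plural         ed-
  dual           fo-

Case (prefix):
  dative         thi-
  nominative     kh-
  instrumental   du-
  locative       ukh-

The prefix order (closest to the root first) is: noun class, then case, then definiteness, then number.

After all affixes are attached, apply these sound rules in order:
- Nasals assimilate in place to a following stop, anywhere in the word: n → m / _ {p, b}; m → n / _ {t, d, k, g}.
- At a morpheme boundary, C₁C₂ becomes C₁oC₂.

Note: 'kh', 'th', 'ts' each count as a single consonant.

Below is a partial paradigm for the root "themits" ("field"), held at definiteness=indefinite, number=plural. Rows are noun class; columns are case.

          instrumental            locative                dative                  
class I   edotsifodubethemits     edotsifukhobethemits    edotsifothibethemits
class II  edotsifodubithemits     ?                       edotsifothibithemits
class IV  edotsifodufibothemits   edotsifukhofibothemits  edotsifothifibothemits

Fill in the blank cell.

edotsifukhobithemits

Attach noun class class II bi- → bithemits.
Attach case locative ukh- → ukhbithemits.
Attach definiteness indefinite tsif- → tsifukhbithemits.
Attach number plural ed- → edtsifukhbithemits.
Nasal assimilation: no change.
Apply epenthesis: edtsifukhbithemits → edotsifukhobithemits.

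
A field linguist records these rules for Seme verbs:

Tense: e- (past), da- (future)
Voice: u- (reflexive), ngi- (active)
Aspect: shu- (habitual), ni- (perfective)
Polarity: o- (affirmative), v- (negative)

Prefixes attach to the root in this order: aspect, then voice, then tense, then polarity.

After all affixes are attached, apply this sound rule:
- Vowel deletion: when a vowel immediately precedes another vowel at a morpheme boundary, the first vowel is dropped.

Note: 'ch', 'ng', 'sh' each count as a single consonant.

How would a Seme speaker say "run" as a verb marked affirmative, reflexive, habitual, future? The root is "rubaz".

odushurubaz

Attach aspect habitual shu- → shurubaz.
Attach voice reflexive u- → ushurubaz.
Attach tense future da- → daushurubaz.
Attach polarity affirmative o- → odaushurubaz.
Apply vowel deletion: odaushurubaz → odushurubaz.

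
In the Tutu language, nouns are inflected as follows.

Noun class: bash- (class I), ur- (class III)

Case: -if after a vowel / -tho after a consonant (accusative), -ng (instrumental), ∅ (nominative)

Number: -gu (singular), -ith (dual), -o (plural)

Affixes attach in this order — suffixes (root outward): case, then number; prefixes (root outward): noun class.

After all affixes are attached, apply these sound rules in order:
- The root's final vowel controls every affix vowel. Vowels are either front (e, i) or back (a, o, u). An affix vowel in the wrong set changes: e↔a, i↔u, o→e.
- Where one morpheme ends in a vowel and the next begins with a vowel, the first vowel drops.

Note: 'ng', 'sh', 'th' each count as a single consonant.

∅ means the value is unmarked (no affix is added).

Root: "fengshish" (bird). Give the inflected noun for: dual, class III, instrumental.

Attach case instrumental -ng → fengshishng.
Attach number dual -ith → fengshishngith.
Attach noun class class III ur- → urfengshishngith.
Apply vowel harmony: urfengshishngith → irfengshishngith.
Vowel deletion: no change.

irfengshishngith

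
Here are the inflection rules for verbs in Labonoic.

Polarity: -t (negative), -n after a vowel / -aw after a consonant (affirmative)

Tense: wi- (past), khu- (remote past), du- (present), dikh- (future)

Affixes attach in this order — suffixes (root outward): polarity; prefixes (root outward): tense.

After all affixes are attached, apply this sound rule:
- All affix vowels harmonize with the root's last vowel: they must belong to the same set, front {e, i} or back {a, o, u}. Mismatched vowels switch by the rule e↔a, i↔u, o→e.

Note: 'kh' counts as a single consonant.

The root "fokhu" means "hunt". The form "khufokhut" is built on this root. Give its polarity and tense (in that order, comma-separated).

Segment: khu-fokhu-t.
polarity: -t → negative.
tense: khu- → remote past.

negative, remote past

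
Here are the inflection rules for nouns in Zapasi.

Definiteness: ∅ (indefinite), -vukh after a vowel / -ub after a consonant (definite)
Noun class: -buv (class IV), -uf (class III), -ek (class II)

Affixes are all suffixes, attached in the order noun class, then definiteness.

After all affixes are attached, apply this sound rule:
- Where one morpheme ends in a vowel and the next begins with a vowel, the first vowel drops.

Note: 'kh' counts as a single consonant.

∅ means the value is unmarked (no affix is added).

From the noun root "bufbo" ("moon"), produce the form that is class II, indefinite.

bufbek

Attach noun class class II -ek → bufboek.
definiteness = indefinite: zero marking, form stays bufboek.
Apply vowel deletion: bufboek → bufbek.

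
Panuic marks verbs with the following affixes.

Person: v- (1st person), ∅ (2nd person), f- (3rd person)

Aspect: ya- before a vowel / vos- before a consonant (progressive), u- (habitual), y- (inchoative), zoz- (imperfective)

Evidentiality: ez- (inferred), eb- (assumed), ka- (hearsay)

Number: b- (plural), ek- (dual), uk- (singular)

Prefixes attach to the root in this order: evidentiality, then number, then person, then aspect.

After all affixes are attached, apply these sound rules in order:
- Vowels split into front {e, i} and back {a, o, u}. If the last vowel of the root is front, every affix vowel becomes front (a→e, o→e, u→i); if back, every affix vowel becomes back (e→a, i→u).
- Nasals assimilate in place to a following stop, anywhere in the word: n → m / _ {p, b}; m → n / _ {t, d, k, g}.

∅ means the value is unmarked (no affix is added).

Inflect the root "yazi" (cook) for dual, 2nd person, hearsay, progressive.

Attach evidentiality hearsay ka- → kayazi.
Attach number dual ek- → ekkayazi.
person = 2nd person: zero marking, form stays ekkayazi.
Attach aspect progressive ya- (before vowel 'e') → yaekkayazi.
Apply vowel harmony: yaekkayazi → yeekkeyazi.
Nasal assimilation: no change.

yeekkeyazi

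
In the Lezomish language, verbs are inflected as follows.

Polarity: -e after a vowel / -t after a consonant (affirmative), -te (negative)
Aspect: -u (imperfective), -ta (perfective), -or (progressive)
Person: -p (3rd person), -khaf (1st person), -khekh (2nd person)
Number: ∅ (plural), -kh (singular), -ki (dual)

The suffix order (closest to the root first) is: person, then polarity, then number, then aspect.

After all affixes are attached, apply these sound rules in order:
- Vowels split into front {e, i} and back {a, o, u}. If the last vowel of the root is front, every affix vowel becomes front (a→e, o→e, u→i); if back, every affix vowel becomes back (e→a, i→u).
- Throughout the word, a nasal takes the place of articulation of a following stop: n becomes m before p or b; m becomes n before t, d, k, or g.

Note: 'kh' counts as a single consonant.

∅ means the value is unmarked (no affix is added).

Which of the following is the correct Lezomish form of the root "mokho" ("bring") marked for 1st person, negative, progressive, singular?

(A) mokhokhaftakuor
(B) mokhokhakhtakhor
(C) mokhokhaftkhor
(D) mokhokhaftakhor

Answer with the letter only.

D

Attach person 1st person -khaf → mokhokhaf.
Attach polarity negative -te → mokhokhafte.
Attach number singular -kh → mokhokhaftekh.
Attach aspect progressive -or → mokhokhaftekhor.
Apply vowel harmony: mokhokhaftekhor → mokhokhaftakhor.
Nasal assimilation: no change.
So the correct form is mokhokhaftakhor, option (D).
(B) mokhokhakhtakhor is wrong: it uses 2nd person instead of 1st person for person.
(C) mokhokhaftkhor is wrong: it uses affirmative instead of negative for polarity.
(A) mokhokhaftakuor is wrong: it uses dual instead of singular for number.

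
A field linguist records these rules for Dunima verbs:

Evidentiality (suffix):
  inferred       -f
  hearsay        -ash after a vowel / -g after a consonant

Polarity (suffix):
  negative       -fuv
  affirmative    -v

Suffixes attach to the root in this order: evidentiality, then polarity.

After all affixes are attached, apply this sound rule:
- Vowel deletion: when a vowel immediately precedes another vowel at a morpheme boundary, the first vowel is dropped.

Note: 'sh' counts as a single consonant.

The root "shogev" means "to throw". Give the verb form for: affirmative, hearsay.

shogevgv

Attach evidentiality hearsay -g (after consonant 'v') → shogevg.
Attach polarity affirmative -v → shogevgv.
Vowel deletion: no change.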